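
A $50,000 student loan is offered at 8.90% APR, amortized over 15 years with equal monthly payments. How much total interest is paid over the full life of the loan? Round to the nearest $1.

$40,749

Monthly rate = 8.9%/12 = 0.0074167; payment = 50,000 × 0.0074167 / (1 − (1+0.0074167)^−180) = $504.16.
Total paid = 180 × $504.16 = $90,748.80; interest = $90,748.80 − $50,000 = $40,748.80.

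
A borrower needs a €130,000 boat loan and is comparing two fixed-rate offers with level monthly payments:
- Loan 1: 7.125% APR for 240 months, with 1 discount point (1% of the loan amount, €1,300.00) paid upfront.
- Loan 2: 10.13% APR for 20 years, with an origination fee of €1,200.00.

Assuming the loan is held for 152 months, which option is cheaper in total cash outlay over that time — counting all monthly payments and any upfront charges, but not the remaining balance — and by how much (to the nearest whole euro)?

Loan 1: at 7.125% the monthly rate is 0.0059375, so the payment is 130,000 × 0.0059375 / (1 − 1.0059375^−240) = €1,017.67.
Loan 2: at 10.13% the monthly rate is 0.0084417, so the payment is 130,000 × 0.0084417 / (1 − 1.0084417^−240) = €1,265.75.
Over 152 months: Loan 1 costs 152 × €1,017.67 + €1,300.00 = €155,985.84; Loan 2 costs 152 × €1,265.75 + €1,200.00 = €193,594.00.
Loan 1 is cheaper by €193,594.00 − €155,985.84 = €37,608.16.

Loan 1 by €37,608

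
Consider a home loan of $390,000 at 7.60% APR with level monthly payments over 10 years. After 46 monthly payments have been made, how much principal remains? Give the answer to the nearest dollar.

$274,021

With monthly rate i = 7.6%/12 = 0.0063333, the balance after k of n payments is P · [(1+i)^n − (1+i)^k] / [(1+i)^n − 1].
(1+0.0063333)^120 = 2.13315786 and (1+0.0063333)^46 = 1.33698176, so the balance is 390,000 × (2.13315786 − 1.33698176) / (2.13315786 − 1) = $274,020.67.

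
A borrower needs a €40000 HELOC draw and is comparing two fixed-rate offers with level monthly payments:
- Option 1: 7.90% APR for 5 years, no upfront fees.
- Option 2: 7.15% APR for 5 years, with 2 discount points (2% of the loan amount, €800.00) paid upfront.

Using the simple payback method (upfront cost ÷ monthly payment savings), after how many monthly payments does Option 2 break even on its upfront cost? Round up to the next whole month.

57 months

Option 1: at 7.90% the monthly rate is 0.0065833, so the payment is 40,000 × 0.0065833 / (1 − 1.0065833^−60) = €809.14.
Option 2: monthly rate = 7.15%/12 = 0.0059583; payment = 40,000 × 0.0059583 / (1 − (1+0.0059583)^−60) = €794.88.
Monthly savings = €809.14 − €794.88 = €14.26.
Break-even = €800.00 / €14.26 = 56.10 → 57 months.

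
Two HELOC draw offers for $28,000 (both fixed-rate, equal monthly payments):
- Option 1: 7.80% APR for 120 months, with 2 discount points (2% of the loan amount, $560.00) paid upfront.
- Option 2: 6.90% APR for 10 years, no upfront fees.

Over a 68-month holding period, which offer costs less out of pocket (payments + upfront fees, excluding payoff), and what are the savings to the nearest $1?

Option 1: at 7.80% the monthly rate is 0.0065000, so the payment is 28,000 × 0.0065000 / (1 − 1.0065000^−120) = $336.77.
Option 2: at 6.90% the monthly rate is 0.0057500, so the payment is 28,000 × 0.0057500 / (1 − 1.0057500^−120) = $323.66.
Over 68 months: Option 1 costs 68 × $336.77 + $560.00 = $23,460.36; Option 2 costs 68 × $323.66 = $22,008.88.
Option 2 is cheaper by $23,460.36 − $22,008.88 = $1,451.48.

Option 2 by $1,451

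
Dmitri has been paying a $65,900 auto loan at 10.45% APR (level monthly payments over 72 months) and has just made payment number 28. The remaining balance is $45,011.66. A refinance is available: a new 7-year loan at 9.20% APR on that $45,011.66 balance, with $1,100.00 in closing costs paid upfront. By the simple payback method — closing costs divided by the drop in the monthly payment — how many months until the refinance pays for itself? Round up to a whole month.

Current payment = 65,900 × 10.45%/12 / (1 − (1+0.0087083)^−72) = $1,235.86.
Refinanced payment = 45,011.66 × 0.0076667 / (1 − (1+0.0076667)^−84) = $728.77.
Monthly savings = $1,235.86 − $728.77 = $507.09.
Break-even = $1,100.00 / $507.09 = 2.17 → 3 months.

3 months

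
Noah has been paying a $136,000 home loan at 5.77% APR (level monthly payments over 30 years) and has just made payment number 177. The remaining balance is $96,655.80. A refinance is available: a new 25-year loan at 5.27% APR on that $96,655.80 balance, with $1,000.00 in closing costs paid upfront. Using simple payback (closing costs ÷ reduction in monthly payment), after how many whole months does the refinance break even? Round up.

5 months

Current payment = 136,000 × 5.77%/12 / (1 − (1+0.0048083)^−360) = $795.39.
Refinanced payment = 96,655.80 × 0.0043917 / (1 − (1+0.0043917)^−300) = $580.35.
Monthly savings = $795.39 − $580.35 = $215.04.
Break-even = $1,000.00 / $215.04 = 4.65 → 5 months.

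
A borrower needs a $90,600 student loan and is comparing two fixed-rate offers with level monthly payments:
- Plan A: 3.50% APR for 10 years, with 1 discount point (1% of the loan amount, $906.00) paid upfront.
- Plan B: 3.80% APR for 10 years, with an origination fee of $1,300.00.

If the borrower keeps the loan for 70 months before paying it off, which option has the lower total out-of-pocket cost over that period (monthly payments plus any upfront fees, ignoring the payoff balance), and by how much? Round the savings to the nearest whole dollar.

Plan A: at 3.50% the monthly rate is 0.0029167, so the payment is 90,600 × 0.0029167 / (1 − 1.0029167^−120) = $895.91.
Plan B: monthly rate = 3.8%/12 = 0.0031667; payment = 90,600 × 0.0031667 / (1 − (1+0.0031667)^−120) = $908.69.
Over 70 months: Plan A costs 70 × $895.91 + $906.00 = $63,619.70; Plan B costs 70 × $908.69 + $1,300.00 = $64,908.30.
Plan A is cheaper by $64,908.30 − $63,619.70 = $1,288.60.

Plan A by $1,289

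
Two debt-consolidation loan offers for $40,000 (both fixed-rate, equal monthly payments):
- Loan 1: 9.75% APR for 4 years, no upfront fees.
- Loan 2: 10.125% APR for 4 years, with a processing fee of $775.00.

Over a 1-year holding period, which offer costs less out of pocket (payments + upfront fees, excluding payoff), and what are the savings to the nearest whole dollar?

Loan 1 by $861

Loan 1: monthly rate = 9.75%/12 = 0.0081250; payment = 40,000 × 0.0081250 / (1 − (1+0.0081250)^−48) = $1,009.71.
Loan 2: at 10.125% the monthly rate is 0.0084375, so the payment is 40,000 × 0.0084375 / (1 − 1.0084375^−48) = $1,016.91.
Over 12 months: Loan 1 costs 12 × $1,009.71 = $12,116.52; Loan 2 costs 12 × $1,016.91 + $775.00 = $12,977.92.
Loan 1 is cheaper by $12,977.92 − $12,116.52 = $861.40.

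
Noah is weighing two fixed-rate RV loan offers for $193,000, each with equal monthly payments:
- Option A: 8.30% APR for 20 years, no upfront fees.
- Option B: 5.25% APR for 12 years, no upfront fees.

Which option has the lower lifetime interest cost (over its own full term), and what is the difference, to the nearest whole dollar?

Option B by $135,587

Option A: at 8.30% the monthly rate is 0.0069167, so the payment is 193,000 × 0.0069167 / (1 − 1.0069167^−240) = $1,650.55.
Total interest on Option A = 240 × $1,650.55 − $193,000 = $203,132.00.
Option B: monthly rate = 5.25%/12 = 0.0043750; payment = 193,000 × 0.0043750 / (1 − (1+0.0043750)^−144) = $1,809.34.
Total interest on Option B = 144 × $1,809.34 − $193,000 = $67,544.96.
Option B is lower by $135,587.04.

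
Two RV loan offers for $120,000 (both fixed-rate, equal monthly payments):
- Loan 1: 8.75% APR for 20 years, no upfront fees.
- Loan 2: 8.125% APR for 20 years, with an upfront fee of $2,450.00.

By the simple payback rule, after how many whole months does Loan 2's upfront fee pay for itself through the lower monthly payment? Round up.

52 months

Loan 1: at 8.75% the monthly rate is 0.0072917, so the payment is 120,000 × 0.0072917 / (1 − 1.0072917^−240) = $1,060.45.
Loan 2: monthly rate = 8.125%/12 = 0.0067708; payment = 120,000 × 0.0067708 / (1 − (1+0.0067708)^−240) = $1,013.08.
Monthly savings = $1,060.45 − $1,013.08 = $47.37.
Break-even = $2,450.00 / $47.37 = 51.72 → 52 months.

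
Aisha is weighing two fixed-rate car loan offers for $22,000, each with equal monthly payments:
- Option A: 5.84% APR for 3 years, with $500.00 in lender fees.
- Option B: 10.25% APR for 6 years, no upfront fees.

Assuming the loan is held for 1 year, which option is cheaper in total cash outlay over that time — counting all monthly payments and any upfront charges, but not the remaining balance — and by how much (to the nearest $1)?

Option B by $3,588

Option A: monthly rate = 5.84%/12 = 0.0048667; payment = 22,000 × 0.0048667 / (1 − (1+0.0048667)^−36) = $667.69.
Option B: at 10.25% the monthly rate is 0.0085417, so the payment is 22,000 × 0.0085417 / (1 − 1.0085417^−72) = $410.35.
Over 12 months: Option A costs 12 × $667.69 + $500.00 = $8,512.28; Option B costs 12 × $410.35 = $4,924.20.
Option B is cheaper by $8,512.28 − $4,924.20 = $3,588.08.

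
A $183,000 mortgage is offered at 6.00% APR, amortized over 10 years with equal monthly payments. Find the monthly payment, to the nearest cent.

$2,031.68

At 6.00% the monthly rate is 0.0050000, so the payment is 183,000 × 0.0050000 / (1 − 1.0050000^−120) = $2,031.68.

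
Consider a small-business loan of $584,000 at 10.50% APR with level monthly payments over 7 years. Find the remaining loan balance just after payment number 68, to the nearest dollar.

$146,419

With monthly rate i = 10.5%/12 = 0.0087500, the balance after k of n payments is P · [(1+i)^n − (1+i)^k] / [(1+i)^n − 1].
(1+0.0087500)^84 = 2.07882537 and (1+0.0087500)^68 = 1.80834482, so the balance is 584,000 × (2.07882537 − 1.80834482) / (2.07882537 − 1) = $146,419.11.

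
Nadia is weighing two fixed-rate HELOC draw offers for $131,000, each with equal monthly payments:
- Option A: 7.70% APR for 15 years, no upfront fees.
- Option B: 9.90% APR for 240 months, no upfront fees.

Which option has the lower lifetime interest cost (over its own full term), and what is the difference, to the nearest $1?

Option A by $80,045

Option A: at 7.70% the monthly rate is 0.0064167, so the payment is 131,000 × 0.0064167 / (1 − 1.0064167^−180) = $1,229.32.
Total interest on Option A = 180 × $1,229.32 − $131,000 = $90,277.60.
Option B: monthly rate = 9.9%/12 = 0.0082500; payment = 131,000 × 0.0082500 / (1 − (1+0.0082500)^−240) = $1,255.51.
Total interest on Option B = 240 × $1,255.51 − $131,000 = $170,322.40.
Option A is lower by $80,044.80.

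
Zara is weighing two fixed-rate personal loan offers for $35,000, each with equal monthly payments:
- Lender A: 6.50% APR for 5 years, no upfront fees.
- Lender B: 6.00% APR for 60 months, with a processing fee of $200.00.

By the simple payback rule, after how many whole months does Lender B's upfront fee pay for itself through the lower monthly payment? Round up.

25 months

Lender A: at 6.50% the monthly rate is 0.0054167, so the payment is 35,000 × 0.0054167 / (1 − 1.0054167^−60) = $684.82.
Lender B: at 6.00% the monthly rate is 0.0050000, so the payment is 35,000 × 0.0050000 / (1 − 1.0050000^−60) = $676.65.
Monthly savings = $684.82 − $676.65 = $8.17.
Break-even = $200.00 / $8.17 = 24.48 → 25 months.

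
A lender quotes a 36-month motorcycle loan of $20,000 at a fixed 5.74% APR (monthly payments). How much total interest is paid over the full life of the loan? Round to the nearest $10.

Monthly rate = 5.74%/12 = 0.0047833; payment = 20,000 × 0.0047833 / (1 − (1+0.0047833)^−36) = $606.09.
Total paid = 36 × $606.09 = $21,819.24; interest = $21,819.24 − $20,000 = $1,819.24.

$1,820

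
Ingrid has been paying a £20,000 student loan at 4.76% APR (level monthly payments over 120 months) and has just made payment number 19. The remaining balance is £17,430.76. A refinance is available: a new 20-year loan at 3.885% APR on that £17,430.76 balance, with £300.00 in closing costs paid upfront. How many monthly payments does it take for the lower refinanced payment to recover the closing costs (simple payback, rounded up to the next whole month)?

3 months

Current payment = 20,000 × 4.76%/12 / (1 − (1+0.0039667)^−120) = £209.79.
Refinanced payment = 17,430.76 × 0.0032375 / (1 − (1+0.0032375)^−240) = £104.57.
Monthly savings = £209.79 − £104.57 = £105.22.
Break-even = £300.00 / £105.22 = 2.85 → 3 months.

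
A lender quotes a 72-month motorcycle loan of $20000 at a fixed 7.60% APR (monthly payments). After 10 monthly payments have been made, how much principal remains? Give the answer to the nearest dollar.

$17,735

With monthly rate i = 7.6%/12 = 0.0063333, the balance after k of n payments is P · [(1+i)^n − (1+i)^k] / [(1+i)^n − 1].
(1+0.0063333)^72 = 1.57548328 and (1+0.0063333)^10 = 1.06516916, so the balance is 20,000 × (1.57548328 − 1.06516916) / (1.57548328 − 1) = $17,735.15.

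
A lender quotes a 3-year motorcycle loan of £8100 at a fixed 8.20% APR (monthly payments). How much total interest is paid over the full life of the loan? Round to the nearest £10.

£1,060

At 8.20% the monthly rate is 0.0068333, so the payment is 8,100 × 0.0068333 / (1 − 1.0068333^−36) = £254.57.
Total paid = 36 × £254.57 = £9,164.52; interest = £9,164.52 − £8,100 = £1,064.52.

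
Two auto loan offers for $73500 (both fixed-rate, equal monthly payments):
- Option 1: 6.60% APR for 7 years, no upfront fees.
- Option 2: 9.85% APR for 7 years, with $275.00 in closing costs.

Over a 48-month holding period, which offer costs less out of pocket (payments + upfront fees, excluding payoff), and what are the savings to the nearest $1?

Option 1: monthly rate = 6.6%/12 = 0.0055000; payment = 73,500 × 0.0055000 / (1 − (1+0.0055000)^−84) = $1,095.00.
Option 2: monthly rate = 9.85%/12 = 0.0082083; payment = 73,500 × 0.0082083 / (1 − (1+0.0082083)^−84) = $1,214.50.
Over 48 months: Option 1 costs 48 × $1,095.00 = $52,560.00; Option 2 costs 48 × $1,214.50 + $275.00 = $58,571.00.
Option 1 is cheaper by $58,571.00 − $52,560.00 = $6,011.00.

Option 1 by $6,011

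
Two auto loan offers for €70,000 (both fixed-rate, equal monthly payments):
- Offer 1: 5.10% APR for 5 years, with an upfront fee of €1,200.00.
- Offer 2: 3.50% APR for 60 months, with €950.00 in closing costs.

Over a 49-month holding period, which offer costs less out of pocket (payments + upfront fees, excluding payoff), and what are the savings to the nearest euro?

Offer 2 by €2,738

Offer 1: monthly rate = 5.1%/12 = 0.0042500; payment = 70,000 × 0.0042500 / (1 − (1+0.0042500)^−60) = €1,324.20.
Offer 2: at 3.50% the monthly rate is 0.0029167, so the payment is 70,000 × 0.0029167 / (1 − 1.0029167^−60) = €1,273.42.
Over 49 months: Offer 1 costs 49 × €1,324.20 + €1,200.00 = €66,085.80; Offer 2 costs 49 × €1,273.42 + €950.00 = €63,347.58.
Offer 2 is cheaper by €66,085.80 − €63,347.58 = €2,738.22.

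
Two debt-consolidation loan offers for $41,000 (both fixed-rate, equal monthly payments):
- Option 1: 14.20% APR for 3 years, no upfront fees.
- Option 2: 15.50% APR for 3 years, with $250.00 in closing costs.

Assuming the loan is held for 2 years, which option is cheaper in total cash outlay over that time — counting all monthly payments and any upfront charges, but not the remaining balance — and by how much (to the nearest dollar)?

Option 1 by $876

Option 1: at 14.20% the monthly rate is 0.0118333, so the payment is 41,000 × 0.0118333 / (1 − 1.0118333^−36) = $1,405.27.
Option 2: monthly rate = 15.5%/12 = 0.0129167; payment = 41,000 × 0.0129167 / (1 − (1+0.0129167)^−36) = $1,431.34.
Over 24 months: Option 1 costs 24 × $1,405.27 = $33,726.48; Option 2 costs 24 × $1,431.34 + $250.00 = $34,602.16.
Option 1 is cheaper by $34,602.16 − $33,726.48 = $875.68.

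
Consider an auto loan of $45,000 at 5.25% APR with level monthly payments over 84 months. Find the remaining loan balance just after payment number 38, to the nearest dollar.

$26,669

With monthly rate i = 5.25%/12 = 0.0043750, the balance after k of n payments is P · [(1+i)^n − (1+i)^k] / [(1+i)^n − 1].
(1+0.0043750)^84 = 1.44296270 and (1+0.0043750)^38 = 1.18044016, so the balance is 45,000 × (1.44296270 − 1.18044016) / (1.44296270 − 1) = $26,669.32.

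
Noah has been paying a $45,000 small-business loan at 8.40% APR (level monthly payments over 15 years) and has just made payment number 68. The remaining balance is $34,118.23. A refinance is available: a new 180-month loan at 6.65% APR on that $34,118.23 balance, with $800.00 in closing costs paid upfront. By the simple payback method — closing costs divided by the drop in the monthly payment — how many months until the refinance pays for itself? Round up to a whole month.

Current payment = 45,000 × 8.4%/12 / (1 − (1+0.0070000)^−180) = $440.50.
Refinanced payment = 34,118.23 × 0.0055417 / (1 − (1+0.0055417)^−180) = $300.03.
Monthly savings = $440.50 − $300.03 = $140.47.
Break-even = $800.00 / $140.47 = 5.70 → 6 months.

6 months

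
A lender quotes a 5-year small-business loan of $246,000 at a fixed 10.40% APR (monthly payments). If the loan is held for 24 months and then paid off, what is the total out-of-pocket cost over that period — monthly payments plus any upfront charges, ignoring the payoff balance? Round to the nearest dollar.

$126,608

Monthly rate = 10.4%/12 = 0.0086667; payment = 246,000 × 0.0086667 / (1 − (1+0.0086667)^−60) = $5,275.32.
Total outlay = 24 × $5,275.32 = $126,607.68.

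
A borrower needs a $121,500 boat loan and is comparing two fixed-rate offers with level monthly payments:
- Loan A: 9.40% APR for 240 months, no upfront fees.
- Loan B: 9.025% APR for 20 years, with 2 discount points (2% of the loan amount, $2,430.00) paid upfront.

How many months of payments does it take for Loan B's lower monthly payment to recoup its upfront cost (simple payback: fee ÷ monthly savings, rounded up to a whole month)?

Loan A: at 9.40% the monthly rate is 0.0078333, so the payment is 121,500 × 0.0078333 / (1 − 1.0078333^−240) = $1,124.62.
Loan B: monthly rate = 9.025%/12 = 0.0075208; payment = 121,500 × 0.0075208 / (1 − (1+0.0075208)^−240) = $1,095.12.
Monthly savings = $1,124.62 − $1,095.12 = $29.50.
Break-even = $2,430.00 / $29.50 = 82.37 → 83 months.

83 months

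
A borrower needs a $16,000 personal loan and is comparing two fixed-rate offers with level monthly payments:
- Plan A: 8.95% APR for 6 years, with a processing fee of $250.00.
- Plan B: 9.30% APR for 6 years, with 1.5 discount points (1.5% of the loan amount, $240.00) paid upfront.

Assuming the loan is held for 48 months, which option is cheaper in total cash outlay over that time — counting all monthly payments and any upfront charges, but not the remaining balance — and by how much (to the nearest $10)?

Plan A by $120

Plan A: at 8.95% the monthly rate is 0.0074583, so the payment is 16,000 × 0.0074583 / (1 − 1.0074583^−72) = $288.01.
Plan B: at 9.30% the monthly rate is 0.0077500, so the payment is 16,000 × 0.0077500 / (1 − 1.0077500^−72) = $290.80.
Over 48 months: Plan A costs 48 × $288.01 + $250.00 = $14,074.48; Plan B costs 48 × $290.80 + $240.00 = $14,198.40.
Plan A is cheaper by $14,198.40 − $14,074.48 = $123.92.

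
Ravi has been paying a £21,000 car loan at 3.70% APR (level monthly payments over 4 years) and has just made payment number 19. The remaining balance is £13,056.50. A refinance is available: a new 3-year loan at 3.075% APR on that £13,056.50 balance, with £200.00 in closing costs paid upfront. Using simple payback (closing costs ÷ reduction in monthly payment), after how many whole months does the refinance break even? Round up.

Current payment = 21,000 × 3.7%/12 / (1 − (1+0.0030833)^−48) = £471.35.
Refinanced payment = 13,056.50 × 0.0025625 / (1 − (1+0.0025625)^−36) = £380.13.
Monthly savings = £471.35 − £380.13 = £91.22.
Break-even = £200.00 / £91.22 = 2.19 → 3 months.

3 months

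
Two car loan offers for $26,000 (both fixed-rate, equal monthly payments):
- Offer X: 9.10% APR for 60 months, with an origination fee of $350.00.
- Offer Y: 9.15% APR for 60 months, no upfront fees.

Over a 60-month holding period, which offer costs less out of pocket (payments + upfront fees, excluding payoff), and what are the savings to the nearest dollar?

Offer Y by $312

Offer X: monthly rate = 9.1%/12 = 0.0075833; payment = 26,000 × 0.0075833 / (1 − (1+0.0075833)^−60) = $540.98.
Offer Y: at 9.15% the monthly rate is 0.0076250, so the payment is 26,000 × 0.0076250 / (1 − 1.0076250^−60) = $541.61.
Over 60 months: Offer X costs 60 × $540.98 + $350.00 = $32,808.80; Offer Y costs 60 × $541.61 = $32,496.60.
Offer Y is cheaper by $32,808.80 − $32,496.60 = $312.20.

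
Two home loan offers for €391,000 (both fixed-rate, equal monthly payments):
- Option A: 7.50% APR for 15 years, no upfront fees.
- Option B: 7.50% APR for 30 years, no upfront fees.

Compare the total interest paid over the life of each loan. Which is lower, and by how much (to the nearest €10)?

Option A: at 7.50% the monthly rate is 0.0062500, so the payment is 391,000 × 0.0062500 / (1 − 1.0062500^−180) = €3,624.62.
Total interest on Option A = 180 × €3,624.62 − €391,000 = €261,431.60.
Option B: at 7.50% the monthly rate is 0.0062500, so the payment is 391,000 × 0.0062500 / (1 − 1.0062500^−360) = €2,733.93.
Total interest on Option B = 360 × €2,733.93 − €391,000 = €593,214.80.
Option A is lower by €331,783.20.

Option A by €331,780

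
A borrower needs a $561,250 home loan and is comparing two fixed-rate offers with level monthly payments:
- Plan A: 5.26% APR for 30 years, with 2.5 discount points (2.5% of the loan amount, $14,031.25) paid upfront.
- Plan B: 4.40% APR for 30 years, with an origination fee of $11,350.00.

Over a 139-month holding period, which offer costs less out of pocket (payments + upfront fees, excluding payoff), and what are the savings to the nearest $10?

Plan B by $43,300

Plan A: at 5.26% the monthly rate is 0.0043833, so the payment is 561,250 × 0.0043833 / (1 − 1.0043833^−360) = $3,102.72.
Plan B: at 4.40% the monthly rate is 0.0036667, so the payment is 561,250 × 0.0036667 / (1 − 1.0036667^−360) = $2,810.52.
Over 139 months: Plan A costs 139 × $3,102.72 + $14,031.25 = $445,309.33; Plan B costs 139 × $2,810.52 + $11,350.00 = $402,012.28.
Plan B is cheaper by $445,309.33 − $402,012.28 = $43,297.05.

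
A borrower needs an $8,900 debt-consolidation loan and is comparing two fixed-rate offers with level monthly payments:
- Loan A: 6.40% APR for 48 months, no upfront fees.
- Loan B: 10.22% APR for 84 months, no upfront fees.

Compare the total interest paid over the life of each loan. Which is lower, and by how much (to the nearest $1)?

Loan A by $2,385

Loan A: monthly rate = 6.4%/12 = 0.0053333; payment = 8,900 × 0.0053333 / (1 − (1+0.0053333)^−48) = $210.65.
Total interest on Loan A = 48 × $210.65 − $8,900 = $1,211.20.
Loan B: at 10.22% the monthly rate is 0.0085167, so the payment is 8,900 × 0.0085167 / (1 − 1.0085167^−84) = $148.76.
Total interest on Loan B = 84 × $148.76 − $8,900 = $3,595.84.
Loan A is lower by $2,384.64.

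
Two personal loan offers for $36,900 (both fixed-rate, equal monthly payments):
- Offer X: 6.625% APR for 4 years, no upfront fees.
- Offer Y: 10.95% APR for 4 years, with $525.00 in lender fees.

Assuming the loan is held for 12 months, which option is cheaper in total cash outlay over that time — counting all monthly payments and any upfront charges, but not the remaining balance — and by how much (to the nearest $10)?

Offer X by $1,430

Offer X: monthly rate = 6.625%/12 = 0.0055208; payment = 36,900 × 0.0055208 / (1 − (1+0.0055208)^−48) = $877.21.
Offer Y: at 10.95% the monthly rate is 0.0091250, so the payment is 36,900 × 0.0091250 / (1 − 1.0091250^−48) = $952.80.
Over 12 months: Offer X costs 12 × $877.21 = $10,526.52; Offer Y costs 12 × $952.80 + $525.00 = $11,958.60.
Offer X is cheaper by $11,958.60 − $10,526.52 = $1,432.08.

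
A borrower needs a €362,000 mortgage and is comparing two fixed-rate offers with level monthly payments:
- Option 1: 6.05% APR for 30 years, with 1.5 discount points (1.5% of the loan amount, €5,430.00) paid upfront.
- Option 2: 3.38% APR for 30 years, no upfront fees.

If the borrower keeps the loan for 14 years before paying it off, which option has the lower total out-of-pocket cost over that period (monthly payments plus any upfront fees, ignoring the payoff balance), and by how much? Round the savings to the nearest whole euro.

Option 1: at 6.05% the monthly rate is 0.0050417, so the payment is 362,000 × 0.0050417 / (1 − 1.0050417^−360) = €2,182.02.
Option 2: monthly rate = 3.38%/12 = 0.0028167; payment = 362,000 × 0.0028167 / (1 − (1+0.0028167)^−360) = €1,601.39.
Over 168 months: Option 1 costs 168 × €2,182.02 + €5,430.00 = €372,009.36; Option 2 costs 168 × €1,601.39 = €269,033.52.
Option 2 is cheaper by €372,009.36 − €269,033.52 = €102,975.84.

Option 2 by €102,976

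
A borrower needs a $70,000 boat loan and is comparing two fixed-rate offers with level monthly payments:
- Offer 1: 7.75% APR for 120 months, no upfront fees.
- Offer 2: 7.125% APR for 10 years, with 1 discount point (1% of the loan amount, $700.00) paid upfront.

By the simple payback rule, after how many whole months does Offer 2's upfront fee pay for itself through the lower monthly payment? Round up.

Offer 1: at 7.75% the monthly rate is 0.0064583, so the payment is 70,000 × 0.0064583 / (1 − 1.0064583^−120) = $840.07.
Offer 2: at 7.125% the monthly rate is 0.0059375, so the payment is 70,000 × 0.0059375 / (1 − 1.0059375^−120) = $817.28.
Monthly savings = $840.07 − $817.28 = $22.79.
Break-even = $700.00 / $22.79 = 30.72 → 31 months.

31 months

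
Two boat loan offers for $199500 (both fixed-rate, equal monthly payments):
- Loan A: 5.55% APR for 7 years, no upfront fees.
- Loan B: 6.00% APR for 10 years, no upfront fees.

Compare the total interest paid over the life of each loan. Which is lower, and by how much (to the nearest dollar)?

Loan A by $24,572

Loan A: monthly rate = 5.55%/12 = 0.0046250; payment = 199,500 × 0.0046250 / (1 − (1+0.0046250)^−84) = $2,871.56.
Total interest on Loan A = 84 × $2,871.56 − $199,500 = $41,711.04.
Loan B: monthly rate = 6%/12 = 0.0050000; payment = 199,500 × 0.0050000 / (1 − (1+0.0050000)^−120) = $2,214.86.
Total interest on Loan B = 120 × $2,214.86 − $199,500 = $66,283.20.
Loan A is lower by $24,572.16.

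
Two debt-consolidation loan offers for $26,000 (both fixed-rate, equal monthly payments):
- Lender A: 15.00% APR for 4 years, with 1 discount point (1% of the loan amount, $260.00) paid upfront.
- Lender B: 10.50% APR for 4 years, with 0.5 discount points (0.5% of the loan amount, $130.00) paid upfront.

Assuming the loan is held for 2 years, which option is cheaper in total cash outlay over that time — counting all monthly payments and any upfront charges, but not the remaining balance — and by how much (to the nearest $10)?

Lender B by $1,520

Lender A: monthly rate = 15%/12 = 0.0125000; payment = 26,000 × 0.0125000 / (1 − (1+0.0125000)^−48) = $723.60.
Lender B: monthly rate = 10.5%/12 = 0.0087500; payment = 26,000 × 0.0087500 / (1 − (1+0.0087500)^−48) = $665.69.
Over 24 months: Lender A costs 24 × $723.60 + $260.00 = $17,626.40; Lender B costs 24 × $665.69 + $130.00 = $16,106.56.
Lender B is cheaper by $17,626.40 − $16,106.56 = $1,519.84.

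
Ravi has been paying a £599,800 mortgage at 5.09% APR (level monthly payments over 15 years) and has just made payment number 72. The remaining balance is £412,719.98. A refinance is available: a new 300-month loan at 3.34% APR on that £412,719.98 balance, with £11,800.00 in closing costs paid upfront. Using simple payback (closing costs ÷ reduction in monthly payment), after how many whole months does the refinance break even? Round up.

Current payment = 599,800 × 5.09%/12 / (1 − (1+0.0042417)^−180) = £4,771.35.
Refinanced payment = 412,719.98 × 0.0027833 / (1 − (1+0.0027833)^−300) = £2,030.93.
Monthly savings = £4,771.35 − £2,030.93 = £2,740.42.
Break-even = £11,800.00 / £2,740.42 = 4.31 → 5 months.

5 months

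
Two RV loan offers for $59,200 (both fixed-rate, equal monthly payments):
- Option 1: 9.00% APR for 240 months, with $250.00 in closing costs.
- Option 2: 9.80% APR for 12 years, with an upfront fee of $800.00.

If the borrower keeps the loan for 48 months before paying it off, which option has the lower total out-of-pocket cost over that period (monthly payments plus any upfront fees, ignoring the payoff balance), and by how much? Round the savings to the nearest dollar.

Option 1 by $8,615

Option 1: at 9.00% the monthly rate is 0.0075000, so the payment is 59,200 × 0.0075000 / (1 − 1.0075000^−240) = $532.64.
Option 2: at 9.80% the monthly rate is 0.0081667, so the payment is 59,200 × 0.0081667 / (1 − 1.0081667^−144) = $700.66.
Over 48 months: Option 1 costs 48 × $532.64 + $250.00 = $25,816.72; Option 2 costs 48 × $700.66 + $800.00 = $34,431.68.
Option 1 is cheaper by $34,431.68 − $25,816.72 = $8,614.96.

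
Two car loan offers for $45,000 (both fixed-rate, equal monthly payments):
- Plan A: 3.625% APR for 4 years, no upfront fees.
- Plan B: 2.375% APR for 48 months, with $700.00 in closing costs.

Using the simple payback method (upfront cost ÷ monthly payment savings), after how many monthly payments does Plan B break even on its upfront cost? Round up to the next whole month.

29 months

Plan A: monthly rate = 3.625%/12 = 0.0030208; payment = 45,000 × 0.0030208 / (1 − (1+0.0030208)^−48) = $1,008.52.
Plan B: monthly rate = 2.375%/12 = 0.0019792; payment = 45,000 × 0.0019792 / (1 − (1+0.0019792)^−48) = $983.66.
Monthly savings = $1,008.52 − $983.66 = $24.86.
Break-even = $700.00 / $24.86 = 28.16 → 29 months.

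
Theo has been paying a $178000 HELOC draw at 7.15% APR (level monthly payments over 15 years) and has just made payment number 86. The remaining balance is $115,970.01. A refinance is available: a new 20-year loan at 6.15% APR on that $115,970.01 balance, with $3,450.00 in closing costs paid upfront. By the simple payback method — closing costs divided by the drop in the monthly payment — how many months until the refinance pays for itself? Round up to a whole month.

5 months

Current payment = 178,000 × 7.15%/12 / (1 − (1+0.0059583)^−180) = $1,614.88.
Refinanced payment = 115,970.01 × 0.0051250 / (1 − (1+0.0051250)^−240) = $840.91.
Monthly savings = $1,614.88 − $840.91 = $773.97.
Break-even = $3,450.00 / $773.97 = 4.46 → 5 months.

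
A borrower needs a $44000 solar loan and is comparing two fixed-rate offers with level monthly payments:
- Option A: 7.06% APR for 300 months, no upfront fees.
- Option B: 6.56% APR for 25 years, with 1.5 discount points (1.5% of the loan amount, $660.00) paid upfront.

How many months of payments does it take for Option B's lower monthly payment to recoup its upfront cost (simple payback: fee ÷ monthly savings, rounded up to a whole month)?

Option A: monthly rate = 7.06%/12 = 0.0058833; payment = 44,000 × 0.0058833 / (1 − (1+0.0058833)^−300) = $312.67.
Option B: monthly rate = 6.56%/12 = 0.0054667; payment = 44,000 × 0.0054667 / (1 − (1+0.0054667)^−300) = $298.74.
Monthly savings = $312.67 − $298.74 = $13.93.
Break-even = $660.00 / $13.93 = 47.38 → 48 months.

48 months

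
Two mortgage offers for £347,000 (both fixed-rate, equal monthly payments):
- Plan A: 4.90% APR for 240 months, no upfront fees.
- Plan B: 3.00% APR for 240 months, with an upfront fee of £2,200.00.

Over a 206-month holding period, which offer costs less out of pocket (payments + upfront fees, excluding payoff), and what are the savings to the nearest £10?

Plan B by £69,170

Plan A: at 4.90% the monthly rate is 0.0040833, so the payment is 347,000 × 0.0040833 / (1 − 1.0040833^−240) = £2,270.92.
Plan B: at 3.00% the monthly rate is 0.0025000, so the payment is 347,000 × 0.0025000 / (1 − 1.0025000^−240) = £1,924.45.
Over 206 months: Plan A costs 206 × £2,270.92 = £467,809.52; Plan B costs 206 × £1,924.45 + £2,200.00 = £398,636.70.
Plan B is cheaper by £467,809.52 − £398,636.70 = £69,172.82.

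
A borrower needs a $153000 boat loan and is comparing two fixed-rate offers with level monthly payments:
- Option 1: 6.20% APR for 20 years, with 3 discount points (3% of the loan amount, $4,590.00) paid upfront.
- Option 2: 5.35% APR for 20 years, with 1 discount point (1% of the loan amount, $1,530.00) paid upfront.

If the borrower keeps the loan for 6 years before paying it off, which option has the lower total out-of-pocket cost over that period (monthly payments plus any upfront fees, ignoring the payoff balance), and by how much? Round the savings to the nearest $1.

Option 2 by $8,411

Option 1: at 6.20% the monthly rate is 0.0051667, so the payment is 153,000 × 0.0051667 / (1 − 1.0051667^−240) = $1,113.87.
Option 2: monthly rate = 5.35%/12 = 0.0044583; payment = 153,000 × 0.0044583 / (1 − (1+0.0044583)^−240) = $1,039.55.
Over 72 months: Option 1 costs 72 × $1,113.87 + $4,590.00 = $84,788.64; Option 2 costs 72 × $1,039.55 + $1,530.00 = $76,377.60.
Option 2 is cheaper by $84,788.64 − $76,377.60 = $8,411.04.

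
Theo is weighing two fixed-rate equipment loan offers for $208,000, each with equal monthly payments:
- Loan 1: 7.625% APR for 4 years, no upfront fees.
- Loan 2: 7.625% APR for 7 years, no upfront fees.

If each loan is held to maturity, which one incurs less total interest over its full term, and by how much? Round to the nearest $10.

Loan 1 by $27,080

Loan 1: monthly rate = 7.625%/12 = 0.0063542; payment = 208,000 × 0.0063542 / (1 − (1+0.0063542)^−48) = $5,041.35.
Total interest on Loan 1 = 48 × $5,041.35 − $208,000 = $33,984.80.
Loan 2: at 7.625% the monthly rate is 0.0063542, so the payment is 208,000 × 0.0063542 / (1 − 1.0063542^−84) = $3,203.21.
Total interest on Loan 2 = 84 × $3,203.21 − $208,000 = $61,069.64.
Loan 1 is lower by $27,084.84.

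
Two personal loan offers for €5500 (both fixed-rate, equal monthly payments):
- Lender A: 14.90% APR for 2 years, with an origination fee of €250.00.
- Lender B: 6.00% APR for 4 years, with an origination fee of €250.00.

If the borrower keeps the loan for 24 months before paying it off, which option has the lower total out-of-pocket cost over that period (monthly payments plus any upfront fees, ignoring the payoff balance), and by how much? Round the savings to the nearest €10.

Lender B by €3,290

Lender A: monthly rate = 14.9%/12 = 0.0124167; payment = 5,500 × 0.0124167 / (1 − (1+0.0124167)^−24) = €266.42.
Lender B: at 6.00% the monthly rate is 0.0050000, so the payment is 5,500 × 0.0050000 / (1 − 1.0050000^−48) = €129.17.
Over 24 months: Lender A costs 24 × €266.42 + €250.00 = €6,644.08; Lender B costs 24 × €129.17 + €250.00 = €3,350.08.
Lender B is cheaper by €6,644.08 − €3,350.08 = €3,294.00.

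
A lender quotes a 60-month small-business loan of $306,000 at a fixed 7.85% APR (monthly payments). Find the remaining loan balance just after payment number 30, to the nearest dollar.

With monthly rate i = 7.85%/12 = 0.0065417, the balance after k of n payments is P · [(1+i)^n − (1+i)^k] / [(1+i)^n − 1].
(1+0.0065417)^60 = 1.47878643 and (1+0.0065417)^30 = 1.21605363, so the balance is 306,000 × (1.47878643 − 1.21605363) / (1.47878643 − 1) = $167,916.70.

$167,917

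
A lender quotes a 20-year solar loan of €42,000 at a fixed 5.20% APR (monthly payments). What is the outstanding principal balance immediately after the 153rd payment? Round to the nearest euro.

€20,392

With monthly rate i = 5.2%/12 = 0.0043333, the balance after k of n payments is P · [(1+i)^n − (1+i)^k] / [(1+i)^n − 1].
(1+0.0043333)^240 = 2.82286734 and (1+0.0043333)^153 = 1.93782776, so the balance is 42,000 × (2.82286734 − 1.93782776) / (2.82286734 − 1) = €20,391.86.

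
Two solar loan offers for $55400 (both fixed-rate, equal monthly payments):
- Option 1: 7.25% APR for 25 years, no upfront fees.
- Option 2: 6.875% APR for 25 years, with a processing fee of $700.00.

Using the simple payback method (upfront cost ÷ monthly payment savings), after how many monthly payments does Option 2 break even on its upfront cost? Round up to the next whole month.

53 months

Option 1: at 7.25% the monthly rate is 0.0060417, so the payment is 55,400 × 0.0060417 / (1 − 1.0060417^−300) = $400.44.
Option 2: at 6.875% the monthly rate is 0.0057292, so the payment is 55,400 × 0.0057292 / (1 − 1.0057292^−300) = $387.15.
Monthly savings = $400.44 − $387.15 = $13.29.
Break-even = $700.00 / $13.29 = 52.67 → 53 months.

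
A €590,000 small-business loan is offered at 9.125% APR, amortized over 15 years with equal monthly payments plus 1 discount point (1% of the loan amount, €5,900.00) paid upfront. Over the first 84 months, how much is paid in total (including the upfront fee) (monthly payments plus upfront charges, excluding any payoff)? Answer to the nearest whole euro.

At 9.125% the monthly rate is 0.0076042, so the payment is 590,000 × 0.0076042 / (1 − 1.0076042^−180) = €6,028.12.
Total outlay = 84 × €6,028.12 + €5,900.00 = €512,262.08.

€512,262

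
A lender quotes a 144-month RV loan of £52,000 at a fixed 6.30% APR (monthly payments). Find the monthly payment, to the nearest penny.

Monthly rate = 6.3%/12 = 0.0052500; payment = 52,000 × 0.0052500 / (1 − (1+0.0052500)^−144) = £515.55.

£515.55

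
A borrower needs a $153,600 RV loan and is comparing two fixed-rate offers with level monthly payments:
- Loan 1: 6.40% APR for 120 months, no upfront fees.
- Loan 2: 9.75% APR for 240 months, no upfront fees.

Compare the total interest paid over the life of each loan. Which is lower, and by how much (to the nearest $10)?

Loan 1 by $141,310

Loan 1: at 6.40% the monthly rate is 0.0053333, so the payment is 153,600 × 0.0053333 / (1 − 1.0053333^−120) = $1,736.29.
Total interest on Loan 1 = 120 × $1,736.29 − $153,600 = $54,754.80.
Loan 2: monthly rate = 9.75%/12 = 0.0081250; payment = 153,600 × 0.0081250 / (1 − (1+0.0081250)^−240) = $1,456.92.
Total interest on Loan 2 = 240 × $1,456.92 − $153,600 = $196,060.80.
Loan 1 is lower by $141,306.00.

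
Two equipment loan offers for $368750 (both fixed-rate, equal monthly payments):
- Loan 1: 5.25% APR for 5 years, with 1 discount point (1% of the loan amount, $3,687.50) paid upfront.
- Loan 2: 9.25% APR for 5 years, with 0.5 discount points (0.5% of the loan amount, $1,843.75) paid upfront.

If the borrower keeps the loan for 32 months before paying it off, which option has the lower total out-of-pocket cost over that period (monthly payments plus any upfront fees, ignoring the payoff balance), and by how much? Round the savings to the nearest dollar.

Loan 1 by $20,504

Loan 1: monthly rate = 5.25%/12 = 0.0043750; payment = 368,750 × 0.0043750 / (1 − (1+0.0043750)^−60) = $7,001.08.
Loan 2: monthly rate = 9.25%/12 = 0.0077083; payment = 368,750 × 0.0077083 / (1 − (1+0.0077083)^−60) = $7,699.46.
Over 32 months: Loan 1 costs 32 × $7,001.08 + $3,687.50 = $227,722.06; Loan 2 costs 32 × $7,699.46 + $1,843.75 = $248,226.47.
Loan 1 is cheaper by $248,226.47 − $227,722.06 = $20,504.41.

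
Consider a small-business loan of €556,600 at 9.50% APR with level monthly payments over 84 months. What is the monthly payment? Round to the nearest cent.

Monthly rate = 9.5%/12 = 0.0079167; payment = 556,600 × 0.0079167 / (1 − (1+0.0079167)^−84) = €9,097.06.

€9,097.06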